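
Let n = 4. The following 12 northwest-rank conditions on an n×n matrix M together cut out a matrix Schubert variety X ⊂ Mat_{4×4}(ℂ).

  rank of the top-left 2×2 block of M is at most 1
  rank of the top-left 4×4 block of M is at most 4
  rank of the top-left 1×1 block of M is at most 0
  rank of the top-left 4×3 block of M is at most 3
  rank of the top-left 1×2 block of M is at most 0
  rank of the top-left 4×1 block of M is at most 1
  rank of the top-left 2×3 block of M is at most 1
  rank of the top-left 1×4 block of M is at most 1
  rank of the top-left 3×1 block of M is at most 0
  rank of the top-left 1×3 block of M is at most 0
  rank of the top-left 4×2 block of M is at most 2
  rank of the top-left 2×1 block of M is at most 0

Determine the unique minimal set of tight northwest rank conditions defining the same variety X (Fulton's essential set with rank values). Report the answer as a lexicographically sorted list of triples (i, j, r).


The tightest implied rank at each (i,j), from the 12 conditions:

  0, 0, 0, 1
  0, 1, 1, 2
  0, 1, 2, 3
  1, 2, 3, 4

the unique w with this rank table is (4, 2, 3, 1).

|D(w)|=5, |Ess(w)|=2:

[(1, 3, 0), (3, 1, 0)]


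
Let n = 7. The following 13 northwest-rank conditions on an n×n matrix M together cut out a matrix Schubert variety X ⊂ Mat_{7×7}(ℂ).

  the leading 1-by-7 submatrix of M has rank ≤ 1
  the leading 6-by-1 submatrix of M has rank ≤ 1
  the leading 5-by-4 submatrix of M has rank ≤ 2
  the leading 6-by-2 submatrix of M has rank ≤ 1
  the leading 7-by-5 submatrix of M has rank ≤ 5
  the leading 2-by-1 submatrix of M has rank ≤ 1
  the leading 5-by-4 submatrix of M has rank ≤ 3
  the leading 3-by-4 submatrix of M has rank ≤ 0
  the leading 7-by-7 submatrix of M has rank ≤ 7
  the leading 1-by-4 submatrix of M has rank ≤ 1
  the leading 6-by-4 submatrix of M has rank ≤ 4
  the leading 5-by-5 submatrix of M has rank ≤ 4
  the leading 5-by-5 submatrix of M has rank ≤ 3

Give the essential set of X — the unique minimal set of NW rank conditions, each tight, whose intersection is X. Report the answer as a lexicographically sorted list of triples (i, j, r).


Reconstructing r_w from the 13 given conditions:

  0  0  0  0  1  1  1
  0  0  0  0  1  2  2
  0  0  0  0  1  2  3
  1  1  1  1  2  3  4
  1  1  2  2  3  4  5
  1  1  2  3  4  5  6
  1  2  3  4  5  6  7

second differences of R give the permutation w = (5, 6, 7, 1, 3, 4, 2).

Rothe diagram D(w) (14 cells), 2 SE-corners (essential conditions):

[(3, 4, 0), (6, 2, 1)]


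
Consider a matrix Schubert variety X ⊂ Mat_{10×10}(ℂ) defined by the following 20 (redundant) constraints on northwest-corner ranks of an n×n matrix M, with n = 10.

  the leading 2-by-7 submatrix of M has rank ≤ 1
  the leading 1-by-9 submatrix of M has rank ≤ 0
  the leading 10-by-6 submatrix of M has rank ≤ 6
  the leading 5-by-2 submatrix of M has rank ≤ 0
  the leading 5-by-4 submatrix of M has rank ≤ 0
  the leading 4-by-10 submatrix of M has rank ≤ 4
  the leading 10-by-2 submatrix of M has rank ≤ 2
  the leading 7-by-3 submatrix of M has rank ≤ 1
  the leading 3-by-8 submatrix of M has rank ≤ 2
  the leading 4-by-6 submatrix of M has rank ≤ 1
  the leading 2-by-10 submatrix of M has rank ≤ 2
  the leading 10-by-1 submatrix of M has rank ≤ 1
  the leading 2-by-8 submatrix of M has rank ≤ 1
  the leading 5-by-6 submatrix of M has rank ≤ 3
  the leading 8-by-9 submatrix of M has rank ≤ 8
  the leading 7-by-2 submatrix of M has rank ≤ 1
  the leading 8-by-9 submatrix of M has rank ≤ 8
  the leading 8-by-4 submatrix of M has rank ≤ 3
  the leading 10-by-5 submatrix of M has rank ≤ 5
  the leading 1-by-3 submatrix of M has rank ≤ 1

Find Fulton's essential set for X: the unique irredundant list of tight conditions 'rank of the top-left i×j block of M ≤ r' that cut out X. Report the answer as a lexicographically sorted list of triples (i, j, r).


Reconstructing r_w from the 20 given conditions:

  0  0  0  0  0  0  0  0  0  1
  0  0  0  0  1  1  1  1  1  2
  0  0  0  0  1  1  2  2  2  3
  0  0  0  0  1  1  2  3  3  4
  0  0  0  0  1  2  3  4  4  5
  1  1  1  1  2  3  4  5  5  6
  1  1  1  2  3  4  5  6  6  7
  1  2  2  3  4  5  6  7  7  8
  1  2  3  4  5  6  7  8  8  9
  1  2  3  4  5  6  7  8  9  10

giving w = (10, 5, 7, 8, 6, 1, 4, 2, 3, 9) via Δ²R.

4 SE-corners of the 29-cell Rothe diagram give Ess(w):

[(1, 9, 0), (4, 6, 1), (5, 4, 0), (7, 3, 1)]


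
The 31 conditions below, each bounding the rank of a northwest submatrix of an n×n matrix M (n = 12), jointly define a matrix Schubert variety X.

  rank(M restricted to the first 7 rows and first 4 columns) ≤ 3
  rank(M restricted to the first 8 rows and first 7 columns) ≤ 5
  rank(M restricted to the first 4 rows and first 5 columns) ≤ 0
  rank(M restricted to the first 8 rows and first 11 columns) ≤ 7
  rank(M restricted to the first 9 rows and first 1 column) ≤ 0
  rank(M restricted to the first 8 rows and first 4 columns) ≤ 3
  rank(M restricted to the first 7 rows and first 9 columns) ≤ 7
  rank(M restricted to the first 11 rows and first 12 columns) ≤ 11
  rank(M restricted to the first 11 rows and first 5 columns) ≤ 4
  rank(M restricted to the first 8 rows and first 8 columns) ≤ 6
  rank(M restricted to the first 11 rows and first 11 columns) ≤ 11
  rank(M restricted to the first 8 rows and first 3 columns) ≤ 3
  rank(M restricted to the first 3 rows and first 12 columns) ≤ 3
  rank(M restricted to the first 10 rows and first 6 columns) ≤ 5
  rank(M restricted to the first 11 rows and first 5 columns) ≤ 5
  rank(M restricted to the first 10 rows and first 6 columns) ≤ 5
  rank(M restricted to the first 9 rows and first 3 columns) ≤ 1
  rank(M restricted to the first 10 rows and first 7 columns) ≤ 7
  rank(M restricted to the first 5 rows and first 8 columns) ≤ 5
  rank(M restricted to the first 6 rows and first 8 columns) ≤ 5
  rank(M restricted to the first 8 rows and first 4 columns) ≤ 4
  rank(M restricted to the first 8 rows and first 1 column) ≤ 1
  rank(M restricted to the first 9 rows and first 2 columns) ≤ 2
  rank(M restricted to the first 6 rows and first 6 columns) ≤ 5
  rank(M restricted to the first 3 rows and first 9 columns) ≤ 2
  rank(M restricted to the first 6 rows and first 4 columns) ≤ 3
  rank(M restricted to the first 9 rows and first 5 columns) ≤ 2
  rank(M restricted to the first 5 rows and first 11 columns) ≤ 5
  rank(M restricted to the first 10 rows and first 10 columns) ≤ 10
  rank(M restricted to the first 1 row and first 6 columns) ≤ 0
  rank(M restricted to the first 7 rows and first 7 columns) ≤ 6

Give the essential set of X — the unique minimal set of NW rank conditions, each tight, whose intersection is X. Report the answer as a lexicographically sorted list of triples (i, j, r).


The tightest implied rank at each (i,j), from the 31 conditions:

  i=1: 0  0  0  0  0  0  1  1  1  1  1  1
  i=2: 0  0  0  0  0  1  2  2  2  2  2  2
  i=3: 0  0  0  0  0  1  2  2  2  3  3  3
  i=4: 0  0  0  0  0  1  2  3  3  4  4  4
  i=5: 0  1  1  1  1  2  3  4  4  5  5  5
  i=6: 0  1  1  2  2  3  4  5  5  6  6  6
  i=7: 0  1  1  2  2  3  4  5  6  7  7  7
  i=8: 0  1  1  2  2  3  4  5  6  7  7  8
  i=9: 0  1  1  2  2  3  4  5  6  7  8  9
  i=10: 1  2  2  3  3  4  5  6  7  8  9  10
  i=11: 1  2  3  4  4  5  6  7  8  9  10  11
  i=12: 1  2  3  4  5  6  7  8  9  10  11  12

giving w = (7, 6, 10, 8, 2, 4, 9, 12, 11, 1, 3, 5) via Δ²R.

Fulton essential set (7 of the 36 Rothe cells):

[(1, 6, 0), (3, 9, 2), (4, 5, 0), (8, 11, 7), (9, 1, 0), (9, 3, 1), (9, 5, 2)]


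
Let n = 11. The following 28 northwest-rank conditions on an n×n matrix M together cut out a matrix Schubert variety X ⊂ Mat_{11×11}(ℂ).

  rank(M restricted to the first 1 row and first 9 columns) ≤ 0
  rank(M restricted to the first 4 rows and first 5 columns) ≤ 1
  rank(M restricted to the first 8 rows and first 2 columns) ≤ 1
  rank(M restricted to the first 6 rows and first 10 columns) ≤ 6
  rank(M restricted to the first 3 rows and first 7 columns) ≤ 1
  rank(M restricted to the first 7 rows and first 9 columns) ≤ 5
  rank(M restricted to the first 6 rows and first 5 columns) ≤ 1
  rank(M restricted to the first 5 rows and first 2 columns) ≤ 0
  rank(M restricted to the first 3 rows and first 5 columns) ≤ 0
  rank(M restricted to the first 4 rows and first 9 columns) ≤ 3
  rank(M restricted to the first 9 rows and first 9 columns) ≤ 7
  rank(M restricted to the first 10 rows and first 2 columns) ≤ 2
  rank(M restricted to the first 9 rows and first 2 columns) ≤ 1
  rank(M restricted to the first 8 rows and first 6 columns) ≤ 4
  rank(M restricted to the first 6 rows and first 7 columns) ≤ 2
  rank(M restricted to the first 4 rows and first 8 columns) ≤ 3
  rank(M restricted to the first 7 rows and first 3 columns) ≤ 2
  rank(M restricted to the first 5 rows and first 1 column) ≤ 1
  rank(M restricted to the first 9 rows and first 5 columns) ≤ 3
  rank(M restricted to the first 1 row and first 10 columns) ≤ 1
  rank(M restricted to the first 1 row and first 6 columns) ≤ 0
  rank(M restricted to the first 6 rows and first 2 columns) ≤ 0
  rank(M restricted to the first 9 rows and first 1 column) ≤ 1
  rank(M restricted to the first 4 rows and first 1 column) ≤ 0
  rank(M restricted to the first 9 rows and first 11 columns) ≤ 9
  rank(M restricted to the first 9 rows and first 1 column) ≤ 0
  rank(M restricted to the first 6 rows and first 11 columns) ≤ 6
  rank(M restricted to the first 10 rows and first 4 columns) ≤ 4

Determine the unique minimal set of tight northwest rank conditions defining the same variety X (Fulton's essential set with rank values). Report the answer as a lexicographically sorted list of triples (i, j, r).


Reconstructing r_w from the 28 given conditions:

  R[1]: 0  0  0  0  0  0  0  0  0  1  1
  R[2]: 0  0  0  0  0  1  1  1  1  2  2
  R[3]: 0  0  0  0  0  1  1  2  2  3  3
  R[4]: 0  0  1  1  1  2  2  3  3  4  4
  R[5]: 0  0  1  1  1  2  2  3  4  5  5
  R[6]: 0  0  1  1  1  2  2  3  4  5  6
  R[7]: 0  1  2  2  2  3  3  4  5  6  7
  R[8]: 0  1  2  3  3  4  4  5  6  7  8
  R[9]: 0  1  2  3  3  4  5  6  7  8  9
  R[10]: 1  2  3  4  4  5  6  7  8  9  10
  R[11]: 1  2  3  4  5  6  7  8  9  10  11

the unique w with this rank table is (10, 6, 8, 3, 9, 11, 2, 4, 7, 1, 5).

8 SE-corners of the 36-cell Rothe diagram give Ess(w):

[(1, 9, 0), (3, 5, 0), (3, 7, 1), (6, 2, 0), (6, 5, 1), (6, 7, 2), (9, 1, 0), (9, 5, 3)]


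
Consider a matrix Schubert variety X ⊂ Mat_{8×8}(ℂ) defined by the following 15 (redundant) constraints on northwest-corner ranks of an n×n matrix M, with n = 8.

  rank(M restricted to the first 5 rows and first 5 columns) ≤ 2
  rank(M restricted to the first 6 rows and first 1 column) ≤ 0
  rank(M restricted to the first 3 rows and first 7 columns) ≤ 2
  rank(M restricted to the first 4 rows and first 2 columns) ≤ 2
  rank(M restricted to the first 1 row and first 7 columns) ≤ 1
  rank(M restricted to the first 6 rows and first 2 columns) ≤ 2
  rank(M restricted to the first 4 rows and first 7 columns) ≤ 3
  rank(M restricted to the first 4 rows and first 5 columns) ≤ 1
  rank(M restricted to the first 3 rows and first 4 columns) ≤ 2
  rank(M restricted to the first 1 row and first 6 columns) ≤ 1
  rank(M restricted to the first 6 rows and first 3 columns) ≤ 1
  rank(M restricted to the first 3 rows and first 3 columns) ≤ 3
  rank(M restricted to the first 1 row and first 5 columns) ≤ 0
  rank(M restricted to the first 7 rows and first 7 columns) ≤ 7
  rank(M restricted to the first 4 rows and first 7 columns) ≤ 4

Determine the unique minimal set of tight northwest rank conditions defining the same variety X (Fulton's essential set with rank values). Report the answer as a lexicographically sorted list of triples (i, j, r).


Rank table r_w(8×8) implied by the 15 constraints:

  i=1: 0, 0, 0, 0, 0, 1, 1, 1
  i=2: 0, 1, 1, 1, 1, 2, 2, 2
  i=3: 0, 1, 1, 1, 1, 2, 2, 3
  i=4: 0, 1, 1, 1, 1, 2, 3, 4
  i=5: 0, 1, 1, 2, 2, 3, 4, 5
  i=6: 0, 1, 1, 2, 3, 4, 5, 6
  i=7: 1, 2, 2, 3, 4, 5, 6, 7
  i=8: 1, 2, 3, 4, 5, 6, 7, 8

giving w = (6, 2, 8, 7, 4, 5, 1, 3) via Δ²R.

|D(w)|=19, |Ess(w)|=5:

[(1, 5, 0), (3, 7, 2), (4, 5, 1), (6, 1, 0), (6, 3, 1)]


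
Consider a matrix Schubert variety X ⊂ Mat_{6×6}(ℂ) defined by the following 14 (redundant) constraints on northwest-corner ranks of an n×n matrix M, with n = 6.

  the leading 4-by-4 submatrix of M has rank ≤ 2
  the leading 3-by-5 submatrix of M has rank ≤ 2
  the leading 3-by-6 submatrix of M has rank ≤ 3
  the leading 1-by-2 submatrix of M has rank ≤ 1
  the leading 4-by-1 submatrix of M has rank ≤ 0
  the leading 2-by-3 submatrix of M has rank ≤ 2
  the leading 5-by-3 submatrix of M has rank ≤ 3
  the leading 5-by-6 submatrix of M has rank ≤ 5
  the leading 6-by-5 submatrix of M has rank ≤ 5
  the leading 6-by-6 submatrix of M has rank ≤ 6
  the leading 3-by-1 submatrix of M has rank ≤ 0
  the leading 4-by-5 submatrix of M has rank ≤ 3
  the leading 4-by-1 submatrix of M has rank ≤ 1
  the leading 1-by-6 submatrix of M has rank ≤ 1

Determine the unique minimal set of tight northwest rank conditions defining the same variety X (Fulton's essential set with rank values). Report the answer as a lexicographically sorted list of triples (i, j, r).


Rank table r_w(6×6) implied by the 14 constraints:

  i=1: 0 | 1 | 1 | 1 | 1 | 1
  i=2: 0 | 1 | 2 | 2 | 2 | 2
  i=3: 0 | 1 | 2 | 2 | 2 | 3
  i=4: 0 | 1 | 2 | 2 | 3 | 4
  i=5: 1 | 2 | 3 | 3 | 4 | 5
  i=6: 1 | 2 | 3 | 4 | 5 | 6

the unique w with this rank table is (2, 3, 6, 5, 1, 4).

3 SE-corners of the 7-cell Rothe diagram give Ess(w):

[(3, 5, 2), (4, 1, 0), (4, 4, 2)]


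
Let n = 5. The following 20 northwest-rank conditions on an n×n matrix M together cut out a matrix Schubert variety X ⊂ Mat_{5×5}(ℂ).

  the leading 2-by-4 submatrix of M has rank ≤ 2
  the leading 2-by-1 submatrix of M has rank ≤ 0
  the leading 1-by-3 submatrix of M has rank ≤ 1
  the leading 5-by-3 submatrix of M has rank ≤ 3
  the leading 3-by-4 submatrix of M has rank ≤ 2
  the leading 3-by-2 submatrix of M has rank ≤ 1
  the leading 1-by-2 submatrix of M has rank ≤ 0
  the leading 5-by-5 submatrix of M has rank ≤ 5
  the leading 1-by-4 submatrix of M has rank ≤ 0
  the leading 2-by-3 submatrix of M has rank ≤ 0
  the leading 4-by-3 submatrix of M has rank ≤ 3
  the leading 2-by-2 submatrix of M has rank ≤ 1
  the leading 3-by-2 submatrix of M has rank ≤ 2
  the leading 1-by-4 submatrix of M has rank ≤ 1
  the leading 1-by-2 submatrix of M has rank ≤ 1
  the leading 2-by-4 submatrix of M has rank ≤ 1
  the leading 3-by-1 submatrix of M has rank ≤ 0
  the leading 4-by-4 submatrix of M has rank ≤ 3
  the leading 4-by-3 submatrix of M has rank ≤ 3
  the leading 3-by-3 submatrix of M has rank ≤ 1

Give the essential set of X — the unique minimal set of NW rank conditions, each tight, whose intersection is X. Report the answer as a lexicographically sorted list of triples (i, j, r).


Recovering R(i,j) via the rank-extension bound from the 20 conditions:

  R[1]: 0  0  0  0  1
  R[2]: 0  0  0  1  2
  R[3]: 0  1  1  2  3
  R[4]: 1  2  2  3  4
  R[5]: 1  2  3  4  5

hence w(1..5) = (5, 4, 2, 1, 3).

ℓ(w)=8; the 3 essential cells (i,j,r):

[(1, 4, 0), (2, 3, 0), (3, 1, 0)]


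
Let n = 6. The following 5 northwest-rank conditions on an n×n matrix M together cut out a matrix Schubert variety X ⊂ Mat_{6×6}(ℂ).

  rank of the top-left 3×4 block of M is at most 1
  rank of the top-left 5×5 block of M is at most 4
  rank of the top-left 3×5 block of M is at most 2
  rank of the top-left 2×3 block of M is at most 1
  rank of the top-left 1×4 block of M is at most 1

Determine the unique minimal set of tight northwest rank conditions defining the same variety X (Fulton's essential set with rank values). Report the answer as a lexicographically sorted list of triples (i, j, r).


Rank table r_w(6×6) implied by the 5 constraints:

  row 1: 1  1  1  1  1  1
  row 2: 1  1  1  1  2  2
  row 3: 1  1  1  1  2  3
  row 4: 1  2  2  2  3  4
  row 5: 1  2  3  3  4  5
  row 6: 1  2  3  4  5  6

hence w(1..6) = (1, 5, 6, 2, 3, 4).

ℓ(w)=6; the 1 essential cell (i,j,r):

[(3, 4, 1)]


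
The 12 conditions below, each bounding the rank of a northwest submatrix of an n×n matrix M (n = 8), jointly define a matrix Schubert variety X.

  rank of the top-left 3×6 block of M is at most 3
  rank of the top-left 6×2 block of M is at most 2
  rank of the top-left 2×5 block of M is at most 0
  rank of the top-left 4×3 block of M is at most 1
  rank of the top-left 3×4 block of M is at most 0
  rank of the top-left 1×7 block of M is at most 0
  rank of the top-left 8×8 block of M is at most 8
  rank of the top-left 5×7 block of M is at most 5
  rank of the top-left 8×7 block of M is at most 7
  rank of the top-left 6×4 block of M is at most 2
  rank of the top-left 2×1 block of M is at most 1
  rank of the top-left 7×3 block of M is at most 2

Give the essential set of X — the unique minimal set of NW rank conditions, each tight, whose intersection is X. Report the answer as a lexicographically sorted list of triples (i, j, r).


Propagating the 12 rank bounds to every northwest block:

  i=1: 0 0 0 0 0 0 0 1
  i=2: 0 0 0 0 0 1 1 2
  i=3: 0 0 0 0 1 2 2 3
  i=4: 1 1 1 1 2 3 3 4
  i=5: 1 2 2 2 3 4 4 5
  i=6: 1 2 2 2 3 4 5 6
  i=7: 1 2 2 3 4 5 6 7
  i=8: 1 2 3 4 5 6 7 8

the unique w with this rank table is (8, 6, 5, 1, 2, 7, 4, 3).

D(w) has 19 cells with 5 SE-corners; essential set:

[(1, 7, 0), (2, 5, 0), (3, 4, 0), (6, 4, 2), (7, 3, 2)]


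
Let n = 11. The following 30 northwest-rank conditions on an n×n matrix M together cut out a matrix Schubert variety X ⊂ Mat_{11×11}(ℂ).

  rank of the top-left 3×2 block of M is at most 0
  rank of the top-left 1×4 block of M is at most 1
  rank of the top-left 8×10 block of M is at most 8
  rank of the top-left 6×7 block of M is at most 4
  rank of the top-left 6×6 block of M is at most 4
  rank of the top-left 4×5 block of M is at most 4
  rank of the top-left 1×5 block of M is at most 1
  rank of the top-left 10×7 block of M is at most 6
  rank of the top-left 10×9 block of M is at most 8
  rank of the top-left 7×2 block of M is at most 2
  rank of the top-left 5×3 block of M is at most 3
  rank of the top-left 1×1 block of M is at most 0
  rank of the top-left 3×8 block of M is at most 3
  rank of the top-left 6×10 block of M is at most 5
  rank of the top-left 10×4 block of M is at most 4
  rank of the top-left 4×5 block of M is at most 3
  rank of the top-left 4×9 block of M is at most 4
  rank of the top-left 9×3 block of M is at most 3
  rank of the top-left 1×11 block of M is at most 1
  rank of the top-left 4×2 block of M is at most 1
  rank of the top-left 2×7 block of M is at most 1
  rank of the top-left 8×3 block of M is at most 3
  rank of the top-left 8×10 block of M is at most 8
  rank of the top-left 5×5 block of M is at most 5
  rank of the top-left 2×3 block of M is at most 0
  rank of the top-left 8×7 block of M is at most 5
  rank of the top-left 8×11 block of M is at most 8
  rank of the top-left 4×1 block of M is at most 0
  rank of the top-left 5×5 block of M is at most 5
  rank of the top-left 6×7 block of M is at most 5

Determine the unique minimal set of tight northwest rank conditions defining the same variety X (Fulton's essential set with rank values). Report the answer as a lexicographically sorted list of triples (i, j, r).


Propagating the 30 rank bounds to every northwest block:

  i=1: 0 0 0 1 1 1 1 1 1 1 1
  i=2: 0 0 0 1 1 1 1 2 2 2 2
  i=3: 0 0 1 2 2 2 2 3 3 3 3
  i=4: 0 1 2 3 3 3 3 4 4 4 4
  i=5: 1 2 3 4 4 4 4 5 5 5 5
  i=6: 1 2 3 4 4 4 4 5 5 5 6
  i=7: 1 2 3 4 5 5 5 6 6 6 7
  i=8: 1 2 3 4 5 5 5 6 7 7 8
  i=9: 1 2 3 4 5 6 6 7 8 8 9
  i=10: 1 2 3 4 5 6 6 7 8 9 10
  i=11: 1 2 3 4 5 6 7 8 9 10 11

the unique w with this rank table is (4, 8, 3, 2, 1, 11, 5, 9, 6, 10, 7).

Fulton essential set (8 of the 20 Rothe cells):

[(2, 3, 0), (2, 7, 1), (3, 2, 0), (4, 1, 0), (6, 7, 4), (6, 10, 5), (8, 7, 5), (10, 7, 6)]


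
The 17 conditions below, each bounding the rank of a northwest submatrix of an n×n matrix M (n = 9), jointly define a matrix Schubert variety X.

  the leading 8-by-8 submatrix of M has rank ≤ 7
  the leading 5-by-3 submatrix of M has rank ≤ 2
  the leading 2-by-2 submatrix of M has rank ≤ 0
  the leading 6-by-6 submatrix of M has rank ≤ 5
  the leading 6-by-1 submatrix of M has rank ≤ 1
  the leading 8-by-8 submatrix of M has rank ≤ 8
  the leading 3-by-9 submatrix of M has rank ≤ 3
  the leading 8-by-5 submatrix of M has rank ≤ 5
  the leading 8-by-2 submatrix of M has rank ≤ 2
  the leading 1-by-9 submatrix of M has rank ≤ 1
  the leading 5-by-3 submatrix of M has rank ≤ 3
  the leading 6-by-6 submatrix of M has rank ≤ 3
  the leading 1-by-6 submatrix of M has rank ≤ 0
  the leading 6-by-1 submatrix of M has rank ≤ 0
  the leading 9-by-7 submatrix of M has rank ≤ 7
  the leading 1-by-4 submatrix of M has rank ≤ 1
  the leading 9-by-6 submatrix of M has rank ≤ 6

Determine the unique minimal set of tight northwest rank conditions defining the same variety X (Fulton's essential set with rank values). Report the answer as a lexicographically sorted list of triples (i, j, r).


Propagating the 17 rank bounds to every northwest block:

  row 1: 0 | 0 | 0 | 0 | 0 | 0 | 1 | 1 | 1
  row 2: 0 | 0 | 1 | 1 | 1 | 1 | 2 | 2 | 2
  row 3: 0 | 1 | 2 | 2 | 2 | 2 | 3 | 3 | 3
  row 4: 0 | 1 | 2 | 3 | 3 | 3 | 4 | 4 | 4
  row 5: 0 | 1 | 2 | 3 | 3 | 3 | 4 | 5 | 5
  row 6: 0 | 1 | 2 | 3 | 3 | 3 | 4 | 5 | 6
  row 7: 1 | 2 | 3 | 4 | 4 | 4 | 5 | 6 | 7
  row 8: 1 | 2 | 3 | 4 | 5 | 5 | 6 | 7 | 8
  row 9: 1 | 2 | 3 | 4 | 5 | 6 | 7 | 8 | 9

so w = (7, 3, 2, 4, 8, 9, 1, 5, 6).

D(w) has 16 cells with 4 SE-corners; essential set:

[(1, 6, 0), (2, 2, 0), (6, 1, 0), (6, 6, 3)]


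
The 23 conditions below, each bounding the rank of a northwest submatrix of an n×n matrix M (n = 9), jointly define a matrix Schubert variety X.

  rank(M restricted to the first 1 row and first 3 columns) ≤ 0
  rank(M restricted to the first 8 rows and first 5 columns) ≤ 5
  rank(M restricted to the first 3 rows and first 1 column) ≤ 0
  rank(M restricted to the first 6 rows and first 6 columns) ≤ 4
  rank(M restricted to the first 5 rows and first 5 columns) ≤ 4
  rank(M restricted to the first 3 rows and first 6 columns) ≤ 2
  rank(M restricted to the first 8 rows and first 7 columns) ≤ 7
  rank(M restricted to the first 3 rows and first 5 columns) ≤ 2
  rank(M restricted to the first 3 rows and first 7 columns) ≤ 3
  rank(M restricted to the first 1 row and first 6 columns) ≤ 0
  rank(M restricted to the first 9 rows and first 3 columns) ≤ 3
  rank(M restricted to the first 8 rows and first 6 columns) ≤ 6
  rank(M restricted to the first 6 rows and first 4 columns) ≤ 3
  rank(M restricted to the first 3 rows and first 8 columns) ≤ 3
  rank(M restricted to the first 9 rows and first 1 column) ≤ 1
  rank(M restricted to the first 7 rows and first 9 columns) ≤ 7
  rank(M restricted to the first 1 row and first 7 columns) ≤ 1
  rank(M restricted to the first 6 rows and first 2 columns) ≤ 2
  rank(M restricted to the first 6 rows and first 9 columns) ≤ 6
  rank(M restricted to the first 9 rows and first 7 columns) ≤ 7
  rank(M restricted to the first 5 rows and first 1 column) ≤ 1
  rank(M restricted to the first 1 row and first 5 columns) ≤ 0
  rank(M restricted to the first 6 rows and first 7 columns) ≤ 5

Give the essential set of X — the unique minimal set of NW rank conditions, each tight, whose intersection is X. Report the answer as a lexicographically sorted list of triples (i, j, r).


Rank table r_w(9×9) implied by the 23 constraints:

  i=1: 0, 0, 0, 0, 0, 0, 1, 1, 1
  i=2: 0, 1, 1, 1, 1, 1, 2, 2, 2
  i=3: 0, 1, 2, 2, 2, 2, 3, 3, 3
  i=4: 1, 2, 3, 3, 3, 3, 4, 4, 4
  i=5: 1, 2, 3, 3, 4, 4, 5, 5, 5
  i=6: 1, 2, 3, 3, 4, 4, 5, 6, 6
  i=7: 1, 2, 3, 4, 5, 5, 6, 7, 7
  i=8: 1, 2, 3, 4, 5, 6, 7, 8, 8
  i=9: 1, 2, 3, 4, 5, 6, 7, 8, 9

so w = (7, 2, 3, 1, 5, 8, 4, 6, 9).

|D(w)|=11, |Ess(w)|=4:

[(1, 6, 0), (3, 1, 0), (6, 4, 3), (6, 6, 4)]


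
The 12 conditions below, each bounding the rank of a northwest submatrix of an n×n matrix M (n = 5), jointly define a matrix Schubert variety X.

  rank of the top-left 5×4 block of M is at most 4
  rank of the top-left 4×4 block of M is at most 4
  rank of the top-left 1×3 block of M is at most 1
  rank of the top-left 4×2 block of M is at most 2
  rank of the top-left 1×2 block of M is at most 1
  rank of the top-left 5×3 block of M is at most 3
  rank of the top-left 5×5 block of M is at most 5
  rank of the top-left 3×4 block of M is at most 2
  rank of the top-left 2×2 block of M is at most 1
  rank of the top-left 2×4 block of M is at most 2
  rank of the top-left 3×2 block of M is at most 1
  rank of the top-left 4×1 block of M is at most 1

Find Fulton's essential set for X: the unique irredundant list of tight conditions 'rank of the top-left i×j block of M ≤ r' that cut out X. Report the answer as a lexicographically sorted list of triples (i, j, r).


Computing R[i][j] = min implied NW-rank bound (n=5, 12 conditions):

  R[1]: 1 | 1 | 1 | 1 | 1
  R[2]: 1 | 1 | 2 | 2 | 2
  R[3]: 1 | 1 | 2 | 2 | 3
  R[4]: 1 | 2 | 3 | 3 | 4
  R[5]: 1 | 2 | 3 | 4 | 5

the unique w with this rank table is (1, 3, 5, 2, 4).

D(w) has 3 cells with 2 SE-corners; essential set:

[(3, 2, 1), (3, 4, 2)]


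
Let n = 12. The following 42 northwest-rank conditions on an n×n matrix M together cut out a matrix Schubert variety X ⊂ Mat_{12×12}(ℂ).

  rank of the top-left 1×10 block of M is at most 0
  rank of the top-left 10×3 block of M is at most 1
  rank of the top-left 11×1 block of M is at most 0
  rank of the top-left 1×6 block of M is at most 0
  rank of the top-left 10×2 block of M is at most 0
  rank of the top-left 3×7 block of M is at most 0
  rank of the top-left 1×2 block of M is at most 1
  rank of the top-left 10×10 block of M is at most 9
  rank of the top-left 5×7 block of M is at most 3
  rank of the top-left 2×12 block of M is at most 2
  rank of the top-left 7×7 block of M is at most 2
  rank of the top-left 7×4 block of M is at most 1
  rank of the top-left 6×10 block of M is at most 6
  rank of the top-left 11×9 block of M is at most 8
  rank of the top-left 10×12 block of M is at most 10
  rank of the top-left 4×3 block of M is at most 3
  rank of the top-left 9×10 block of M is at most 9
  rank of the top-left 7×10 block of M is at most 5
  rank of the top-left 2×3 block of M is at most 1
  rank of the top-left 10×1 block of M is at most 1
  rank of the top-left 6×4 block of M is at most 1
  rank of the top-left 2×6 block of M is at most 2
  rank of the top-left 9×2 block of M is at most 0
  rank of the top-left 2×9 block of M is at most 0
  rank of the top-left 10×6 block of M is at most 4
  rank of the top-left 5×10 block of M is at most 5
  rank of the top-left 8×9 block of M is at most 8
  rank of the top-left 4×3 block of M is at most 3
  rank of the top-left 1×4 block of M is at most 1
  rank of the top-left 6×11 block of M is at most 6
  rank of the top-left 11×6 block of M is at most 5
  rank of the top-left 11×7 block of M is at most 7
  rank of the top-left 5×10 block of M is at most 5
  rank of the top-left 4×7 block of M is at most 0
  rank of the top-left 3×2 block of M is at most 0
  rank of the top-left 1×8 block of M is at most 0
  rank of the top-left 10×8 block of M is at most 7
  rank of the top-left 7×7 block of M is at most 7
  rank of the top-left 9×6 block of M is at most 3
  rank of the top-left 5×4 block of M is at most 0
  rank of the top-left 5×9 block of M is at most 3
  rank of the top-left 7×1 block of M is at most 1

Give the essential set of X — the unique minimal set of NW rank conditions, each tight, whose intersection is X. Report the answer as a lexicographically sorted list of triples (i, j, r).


Reconstructing r_w from the 42 given conditions:

  row 1: 0, 0, 0, 0, 0, 0, 0, 0, 0, 0, 1, 1
  row 2: 0, 0, 0, 0, 0, 0, 0, 0, 0, 1, 2, 2
  row 3: 0, 0, 0, 0, 0, 0, 0, 1, 1, 2, 3, 3
  row 4: 0, 0, 0, 0, 0, 0, 0, 1, 2, 3, 4, 4
  row 5: 0, 0, 0, 0, 1, 1, 1, 2, 3, 4, 5, 5
  row 6: 0, 0, 1, 1, 2, 2, 2, 3, 4, 5, 6, 6
  row 7: 0, 0, 1, 1, 2, 2, 2, 3, 4, 5, 6, 7
  row 8: 0, 0, 1, 2, 3, 3, 3, 4, 5, 6, 7, 8
  row 9: 0, 0, 1, 2, 3, 3, 4, 5, 6, 7, 8, 9
  row 10: 0, 0, 1, 2, 3, 4, 5, 6, 7, 8, 9, 10
  row 11: 0, 1, 2, 3, 4, 5, 6, 7, 8, 9, 10, 11
  row 12: 1, 2, 3, 4, 5, 6, 7, 8, 9, 10, 11, 12

so w = (11, 10, 8, 9, 5, 3, 12, 4, 7, 6, 2, 1).

Rothe diagram D(w) (52 cells), 9 SE-corners (essential conditions):

[(1, 10, 0), (2, 9, 0), (4, 7, 0), (5, 4, 0), (7, 4, 1), (7, 7, 2), (9, 6, 3), (10, 2, 0), (11, 1, 0)]


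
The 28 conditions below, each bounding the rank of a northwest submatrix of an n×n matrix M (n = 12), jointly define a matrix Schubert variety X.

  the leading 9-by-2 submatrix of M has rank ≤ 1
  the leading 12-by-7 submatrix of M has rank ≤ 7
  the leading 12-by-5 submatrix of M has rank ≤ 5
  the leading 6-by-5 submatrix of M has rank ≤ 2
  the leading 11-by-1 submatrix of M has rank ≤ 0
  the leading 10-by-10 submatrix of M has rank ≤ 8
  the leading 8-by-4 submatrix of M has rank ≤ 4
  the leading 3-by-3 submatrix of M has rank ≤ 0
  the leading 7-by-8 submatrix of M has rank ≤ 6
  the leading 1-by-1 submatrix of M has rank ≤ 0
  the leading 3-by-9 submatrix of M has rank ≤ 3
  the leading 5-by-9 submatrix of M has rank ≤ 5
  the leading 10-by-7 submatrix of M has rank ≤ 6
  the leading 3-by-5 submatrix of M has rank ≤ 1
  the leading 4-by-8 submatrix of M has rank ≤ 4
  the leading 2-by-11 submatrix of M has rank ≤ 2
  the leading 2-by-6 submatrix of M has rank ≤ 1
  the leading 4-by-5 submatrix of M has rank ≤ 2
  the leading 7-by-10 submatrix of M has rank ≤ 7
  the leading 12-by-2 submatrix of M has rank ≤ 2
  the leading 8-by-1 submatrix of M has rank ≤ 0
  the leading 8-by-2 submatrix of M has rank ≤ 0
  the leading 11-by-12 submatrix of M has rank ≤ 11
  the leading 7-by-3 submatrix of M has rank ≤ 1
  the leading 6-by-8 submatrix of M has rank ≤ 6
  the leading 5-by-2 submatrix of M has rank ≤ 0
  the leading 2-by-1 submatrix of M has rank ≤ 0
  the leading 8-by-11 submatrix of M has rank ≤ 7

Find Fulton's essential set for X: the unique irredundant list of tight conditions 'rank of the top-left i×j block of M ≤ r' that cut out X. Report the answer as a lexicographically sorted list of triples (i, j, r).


Rank table r_w(12×12) implied by the 28 constraints:

  0  0  0  1  1  1  1  1  1  1  1  1
  0  0  0  1  1  1  2  2  2  2  2  2
  0  0  0  1  1  2  3  3  3  3  3  3
  0  0  1  2  2  3  4  4  4  4  4  4
  0  0  1  2  2  3  4  5  5  5  5  5
  0  0  1  2  2  3  4  5  6  6  6  6
  0  0  1  2  3  4  5  6  7  7  7  7
  0  0  1  2  3  4  5  6  7  7  7  8
  0  1  2  3  4  5  6  7  8  8  8  9
  0  1  2  3  4  5  6  7  8  8  9  10
  0  1  2  3  4  5  6  7  8  9  10  11
  1  2  3  4  5  6  7  8  9  10  11  12

giving w = (4, 7, 6, 3, 8, 9, 5, 12, 2, 11, 10, 1) via Δ²R.

ℓ(w)=30; the 8 essential cells (i,j,r):

[(2, 6, 1), (3, 3, 0), (3, 5, 1), (6, 5, 2), (8, 2, 0), (8, 11, 7), (10, 10, 8), (11, 1, 0)]


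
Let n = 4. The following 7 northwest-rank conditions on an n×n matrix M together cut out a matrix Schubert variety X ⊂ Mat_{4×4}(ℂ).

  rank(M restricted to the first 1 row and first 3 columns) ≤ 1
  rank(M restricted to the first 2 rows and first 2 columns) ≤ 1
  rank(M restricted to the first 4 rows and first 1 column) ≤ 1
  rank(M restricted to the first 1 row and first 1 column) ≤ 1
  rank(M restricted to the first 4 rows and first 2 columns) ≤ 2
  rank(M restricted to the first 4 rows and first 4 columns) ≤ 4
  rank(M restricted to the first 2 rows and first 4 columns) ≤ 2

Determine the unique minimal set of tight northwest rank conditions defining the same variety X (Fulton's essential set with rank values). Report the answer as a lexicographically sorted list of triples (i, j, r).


Reconstructing r_w from the 7 given conditions:

  i=1: 1  1  1  1
  i=2: 1  1  2  2
  i=3: 1  2  3  3
  i=4: 1  2  3  4

hence w(1..4) = (1, 3, 2, 4).

|D(w)|=1, |Ess(w)|=1:

[(2, 2, 1)]


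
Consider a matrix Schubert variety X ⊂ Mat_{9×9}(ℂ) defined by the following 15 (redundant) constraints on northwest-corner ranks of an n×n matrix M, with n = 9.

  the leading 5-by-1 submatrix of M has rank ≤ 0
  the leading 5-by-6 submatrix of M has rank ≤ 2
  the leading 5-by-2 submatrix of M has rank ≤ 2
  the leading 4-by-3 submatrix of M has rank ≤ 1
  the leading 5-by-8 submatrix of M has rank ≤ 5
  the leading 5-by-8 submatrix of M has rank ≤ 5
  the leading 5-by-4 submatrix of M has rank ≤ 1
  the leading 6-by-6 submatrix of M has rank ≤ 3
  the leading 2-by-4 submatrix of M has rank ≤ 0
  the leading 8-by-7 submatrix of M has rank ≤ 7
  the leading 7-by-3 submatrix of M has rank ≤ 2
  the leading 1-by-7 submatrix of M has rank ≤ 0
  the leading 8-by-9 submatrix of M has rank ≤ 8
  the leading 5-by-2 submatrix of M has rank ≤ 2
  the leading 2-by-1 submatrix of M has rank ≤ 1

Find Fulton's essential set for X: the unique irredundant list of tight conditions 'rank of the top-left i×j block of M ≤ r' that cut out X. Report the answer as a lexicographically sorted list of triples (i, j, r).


Recovering R(i,j) via the rank-extension bound from the 15 conditions:

  row 1: 0  0  0  0  0  0  0  1  1
  row 2: 0  0  0  0  1  1  1  2  2
  row 3: 0  1  1  1  2  2  2  3  3
  row 4: 0  1  1  1  2  2  3  4  4
  row 5: 0  1  1  1  2  2  3  4  5
  row 6: 1  2  2  2  3  3  4  5  6
  row 7: 1  2  2  3  4  4  5  6  7
  row 8: 1  2  3  4  5  5  6  7  8
  row 9: 1  2  3  4  5  6  7  8  9

reading off 1-entries of Δ²R: w = (8, 5, 2, 7, 9, 1, 4, 3, 6).

Fulton essential set (6 of the 21 Rothe cells):

[(1, 7, 0), (2, 4, 0), (5, 1, 0), (5, 4, 1), (5, 6, 2), (7, 3, 2)]


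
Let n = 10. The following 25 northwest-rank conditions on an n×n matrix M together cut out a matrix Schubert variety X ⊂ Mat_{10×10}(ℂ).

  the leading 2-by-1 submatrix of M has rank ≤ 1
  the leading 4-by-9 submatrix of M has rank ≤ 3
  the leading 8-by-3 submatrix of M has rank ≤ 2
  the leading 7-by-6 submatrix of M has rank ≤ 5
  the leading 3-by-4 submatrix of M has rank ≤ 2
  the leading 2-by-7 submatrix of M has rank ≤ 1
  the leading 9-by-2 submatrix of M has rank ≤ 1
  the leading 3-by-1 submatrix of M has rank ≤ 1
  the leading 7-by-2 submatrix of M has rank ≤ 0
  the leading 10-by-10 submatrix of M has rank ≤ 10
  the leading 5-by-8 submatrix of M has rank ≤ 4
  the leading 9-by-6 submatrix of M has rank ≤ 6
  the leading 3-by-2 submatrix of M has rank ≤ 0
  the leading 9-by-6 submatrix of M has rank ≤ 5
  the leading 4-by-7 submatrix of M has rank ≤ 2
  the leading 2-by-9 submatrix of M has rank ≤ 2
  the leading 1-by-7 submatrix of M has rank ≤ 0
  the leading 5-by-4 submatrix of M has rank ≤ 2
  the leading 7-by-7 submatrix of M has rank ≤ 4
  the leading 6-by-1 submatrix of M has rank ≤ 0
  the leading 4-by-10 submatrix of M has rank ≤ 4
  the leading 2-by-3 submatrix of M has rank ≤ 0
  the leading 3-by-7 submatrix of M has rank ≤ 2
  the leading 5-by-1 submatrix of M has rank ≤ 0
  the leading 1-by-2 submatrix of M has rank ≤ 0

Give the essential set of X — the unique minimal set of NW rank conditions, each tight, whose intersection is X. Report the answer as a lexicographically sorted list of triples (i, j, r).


Propagating the 25 rank bounds to every northwest block:

  row 1: 0  0  0  0  0  0  0  1  1  1
  row 2: 0  0  0  1  1  1  1  2  2  2
  row 3: 0  0  1  2  2  2  2  3  3  3
  row 4: 0  0  1  2  2  2  2  3  3  4
  row 5: 0  0  1  2  3  3  3  4  4  5
  row 6: 0  0  1  2  3  4  4  5  5  6
  row 7: 0  0  1  2  3  4  4  5  6  7
  row 8: 1  1  2  3  4  5  5  6  7  8
  row 9: 1  1  2  3  4  5  6  7  8  9
  row 10: 1  2  3  4  5  6  7  8  9  10

the unique w with this rank table is (8, 4, 3, 10, 5, 6, 9, 1, 7, 2).

ℓ(w)=26; the 7 essential cells (i,j,r):

[(1, 7, 0), (2, 3, 0), (4, 7, 2), (4, 9, 3), (7, 2, 0), (7, 7, 4), (9, 2, 1)]


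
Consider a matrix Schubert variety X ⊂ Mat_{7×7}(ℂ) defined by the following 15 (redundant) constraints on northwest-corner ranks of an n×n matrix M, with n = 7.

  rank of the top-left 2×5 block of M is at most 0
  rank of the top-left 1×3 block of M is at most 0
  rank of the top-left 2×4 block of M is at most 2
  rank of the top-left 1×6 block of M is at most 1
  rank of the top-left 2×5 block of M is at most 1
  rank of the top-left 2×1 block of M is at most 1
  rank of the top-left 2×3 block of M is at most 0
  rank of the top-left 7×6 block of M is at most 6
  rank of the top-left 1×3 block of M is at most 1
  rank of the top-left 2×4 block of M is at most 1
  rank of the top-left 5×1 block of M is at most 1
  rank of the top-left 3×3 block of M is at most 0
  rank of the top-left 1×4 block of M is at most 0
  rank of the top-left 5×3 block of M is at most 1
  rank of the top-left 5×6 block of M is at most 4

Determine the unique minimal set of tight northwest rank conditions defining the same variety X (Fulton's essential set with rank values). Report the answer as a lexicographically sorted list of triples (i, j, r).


Recovering R(i,j) via the rank-extension bound from the 15 conditions:

  R[1]: 0 0 0 0 0 1 1
  R[2]: 0 0 0 0 0 1 2
  R[3]: 0 0 0 1 1 2 3
  R[4]: 1 1 1 2 2 3 4
  R[5]: 1 1 1 2 3 4 5
  R[6]: 1 2 2 3 4 5 6
  R[7]: 1 2 3 4 5 6 7

second differences of R give the permutation w = (6, 7, 4, 1, 5, 2, 3).

Rothe diagram D(w) (15 cells), 3 SE-corners (essential conditions):

[(2, 5, 0), (3, 3, 0), (5, 3, 1)]


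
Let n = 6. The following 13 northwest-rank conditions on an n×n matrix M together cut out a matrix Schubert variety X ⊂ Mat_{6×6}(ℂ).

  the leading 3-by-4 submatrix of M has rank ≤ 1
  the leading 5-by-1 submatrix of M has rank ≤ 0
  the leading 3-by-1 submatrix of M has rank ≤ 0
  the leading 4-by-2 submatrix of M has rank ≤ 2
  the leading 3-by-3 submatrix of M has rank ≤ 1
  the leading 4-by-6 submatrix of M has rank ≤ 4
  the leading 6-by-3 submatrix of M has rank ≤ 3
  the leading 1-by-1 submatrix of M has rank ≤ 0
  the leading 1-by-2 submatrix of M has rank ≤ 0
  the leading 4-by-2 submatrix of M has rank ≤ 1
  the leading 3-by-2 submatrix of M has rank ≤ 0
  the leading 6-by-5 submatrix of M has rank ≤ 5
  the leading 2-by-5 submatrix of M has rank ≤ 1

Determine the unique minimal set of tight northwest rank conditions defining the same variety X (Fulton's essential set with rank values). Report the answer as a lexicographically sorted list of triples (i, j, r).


Reconstructing r_w from the 13 given conditions:

  row 1: 0 | 0 | 1 | 1 | 1 | 1
  row 2: 0 | 0 | 1 | 1 | 1 | 2
  row 3: 0 | 0 | 1 | 1 | 2 | 3
  row 4: 0 | 1 | 2 | 2 | 3 | 4
  row 5: 0 | 1 | 2 | 3 | 4 | 5
  row 6: 1 | 2 | 3 | 4 | 5 | 6

second differences of R give the permutation w = (3, 6, 5, 2, 4, 1).

|D(w)|=11, |Ess(w)|=4:

[(2, 5, 1), (3, 2, 0), (3, 4, 1), (5, 1, 0)]


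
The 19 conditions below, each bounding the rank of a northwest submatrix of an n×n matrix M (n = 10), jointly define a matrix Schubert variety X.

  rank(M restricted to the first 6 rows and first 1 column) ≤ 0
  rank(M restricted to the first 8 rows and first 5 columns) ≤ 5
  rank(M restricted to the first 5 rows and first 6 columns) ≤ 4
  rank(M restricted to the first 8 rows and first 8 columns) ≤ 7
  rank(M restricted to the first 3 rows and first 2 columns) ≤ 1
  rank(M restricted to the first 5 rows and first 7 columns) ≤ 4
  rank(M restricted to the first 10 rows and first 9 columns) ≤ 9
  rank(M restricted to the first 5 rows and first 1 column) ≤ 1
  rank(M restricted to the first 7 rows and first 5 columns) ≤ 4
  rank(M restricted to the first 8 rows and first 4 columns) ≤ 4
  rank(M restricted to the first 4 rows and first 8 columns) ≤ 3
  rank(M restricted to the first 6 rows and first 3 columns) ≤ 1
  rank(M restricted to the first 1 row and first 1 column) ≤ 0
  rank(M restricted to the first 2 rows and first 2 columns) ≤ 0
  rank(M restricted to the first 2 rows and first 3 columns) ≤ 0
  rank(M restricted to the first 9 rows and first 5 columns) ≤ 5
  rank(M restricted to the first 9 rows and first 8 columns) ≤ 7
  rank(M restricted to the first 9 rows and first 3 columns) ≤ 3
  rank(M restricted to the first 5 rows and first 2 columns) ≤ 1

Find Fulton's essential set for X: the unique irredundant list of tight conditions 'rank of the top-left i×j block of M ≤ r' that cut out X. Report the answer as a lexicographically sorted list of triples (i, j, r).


Recovering R(i,j) via the rank-extension bound from the 19 conditions:

  row 1: 0  0  0  1  1  1  1  1  1  1
  row 2: 0  0  0  1  2  2  2  2  2  2
  row 3: 0  1  1  2  3  3  3  3  3  3
  row 4: 0  1  1  2  3  3  3  3  4  4
  row 5: 0  1  1  2  3  4  4  4  5  5
  row 6: 0  1  1  2  3  4  5  5  6  6
  row 7: 1  2  2  3  4  5  6  6  7  7
  row 8: 1  2  3  4  5  6  7  7  8  8
  row 9: 1  2  3  4  5  6  7  7  8  9
  row 10: 1  2  3  4  5  6  7  8  9  10

reading off 1-entries of Δ²R: w = (4, 5, 2, 9, 6, 7, 1, 3, 10, 8).

D(w) has 17 cells with 5 SE-corners; essential set:

[(2, 3, 0), (4, 8, 3), (6, 1, 0), (6, 3, 1), (9, 8, 7)]
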